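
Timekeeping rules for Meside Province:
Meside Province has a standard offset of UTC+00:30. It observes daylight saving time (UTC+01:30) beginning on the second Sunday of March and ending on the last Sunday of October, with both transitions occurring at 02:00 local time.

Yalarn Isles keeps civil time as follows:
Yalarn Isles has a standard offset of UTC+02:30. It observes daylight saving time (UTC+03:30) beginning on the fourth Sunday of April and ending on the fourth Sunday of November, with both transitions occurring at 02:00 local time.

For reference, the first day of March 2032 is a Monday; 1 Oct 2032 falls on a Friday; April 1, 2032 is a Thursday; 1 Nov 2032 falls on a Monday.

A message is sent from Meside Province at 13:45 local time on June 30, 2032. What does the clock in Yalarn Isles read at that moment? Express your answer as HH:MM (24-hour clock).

1 March 2032 is a Monday, so the first Sunday is March 7 and the second is March 14.
1 October 2032 is a Friday, so Sundays fall on 3, 10, 17, 24, 31; the last is October 31.
June 30, 2032 falls between 14 March and 31 October, so daylight saving is in effect and Meside Province is at UTC+01:30.
13:45 Meside Province − 1h30m = 12:15 UTC.
1 April 2032 is a Thursday, so the first Sunday is April 4 and the fourth is April 25.
1 November 2032 is a Monday, so the first Sunday is November 7 and the fourth is November 28.
At the standard offset (UTC+02:30), 12:15 UTC + 2h30m = 14:45 Yalarn Isles standard time.
The standard-time date in Yalarn Isles, June 30, 2032, lies within the daylight-saving period (25 April – 28 November), so Yalarn Isles is on daylight time, UTC+03:30.
12:15 UTC + 3h30m = 15:45 Yalarn Isles.

15:45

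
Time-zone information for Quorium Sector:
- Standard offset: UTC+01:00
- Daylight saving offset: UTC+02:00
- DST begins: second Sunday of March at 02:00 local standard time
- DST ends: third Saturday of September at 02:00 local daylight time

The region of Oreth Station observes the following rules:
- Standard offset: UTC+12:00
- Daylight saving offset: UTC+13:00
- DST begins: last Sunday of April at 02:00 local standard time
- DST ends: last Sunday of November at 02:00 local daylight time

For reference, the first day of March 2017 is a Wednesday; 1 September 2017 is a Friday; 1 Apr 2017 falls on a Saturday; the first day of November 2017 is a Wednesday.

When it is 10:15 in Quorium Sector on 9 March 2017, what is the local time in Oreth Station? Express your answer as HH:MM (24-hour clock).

1 March 2017 is a Wednesday, so the first Sunday is March 5 and the second is March 12.
1 September 2017 is a Friday, so the first Saturday is September 2 and the third is September 16.
Daylight saving runs 12 March – 16 September; 9 March 2017 is outside that window, so Quorium Sector is on standard time at UTC+01:00.
10:15 Quorium Sector − 1h = 09:15 UTC.
1 April 2017 is a Saturday, so Sundays fall on 2, 9, 16, 23, 30; the last is April 30.
1 November 2017 is a Wednesday, so Sundays fall on 5, 12, 19, 26; the last is November 26.
At the standard offset (UTC+12:00), 09:15 UTC + 12h = 21:15 Oreth Station standard time.
Daylight saving runs 30 April – 26 November; the standard-time date in Oreth Station, 9 March 2017, is outside that window, so Oreth Station is on standard time at UTC+12:00.
09:15 UTC + 12h = 21:15 Oreth Station.

21:15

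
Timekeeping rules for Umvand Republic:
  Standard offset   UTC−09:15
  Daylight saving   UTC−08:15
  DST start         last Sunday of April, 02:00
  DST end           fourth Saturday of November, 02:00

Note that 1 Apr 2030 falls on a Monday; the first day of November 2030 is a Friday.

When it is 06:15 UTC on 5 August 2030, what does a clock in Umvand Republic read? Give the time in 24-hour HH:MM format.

22:00

1 April 2030 is a Monday, so Sundays fall on 7, 14, 21, 28; the last is April 28.
1 November 2030 is a Friday, so the first Saturday is November 2 and the fourth is November 23.
At the standard offset (UTC−09:15), 06:15 UTC − 9h15m = 21:00 Umvand Republic standard time (rolling into the previous day, 4 August 2030).
The standard-time date in Umvand Republic, 4 August 2030, falls between 28 April and 23 November, so daylight saving is in effect and Umvand Republic is at UTC−08:15.
06:15 UTC − 8h15m = 22:00 local (rolling into the previous day, 4 August 2030).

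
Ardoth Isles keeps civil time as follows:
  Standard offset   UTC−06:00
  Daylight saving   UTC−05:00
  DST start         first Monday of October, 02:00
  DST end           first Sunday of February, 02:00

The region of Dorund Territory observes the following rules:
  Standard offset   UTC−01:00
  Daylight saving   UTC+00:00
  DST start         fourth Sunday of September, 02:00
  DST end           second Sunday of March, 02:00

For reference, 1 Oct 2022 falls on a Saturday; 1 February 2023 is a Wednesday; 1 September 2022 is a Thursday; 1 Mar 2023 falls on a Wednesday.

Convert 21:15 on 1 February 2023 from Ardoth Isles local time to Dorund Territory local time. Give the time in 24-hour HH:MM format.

02:15

1 October 2022 is a Saturday, so the first Monday is October 3.
1 February 2023 is a Wednesday, so the first Sunday is February 5.
1 February 2023 lies within the daylight-saving period (3 October 2022 – 5 February 2023), so Ardoth Isles is on daylight time, UTC−05:00.
21:15 Ardoth Isles + 5h = 02:15 UTC (rolling into the next day, 2 February 2023).
1 September 2022 is a Thursday, so the first Sunday is September 4 and the fourth is September 25.
1 March 2023 is a Wednesday, so the first Sunday is March 5 and the second is March 12.
At the standard offset (UTC−01:00), 02:15 UTC − 1h = 01:15 Dorund Territory standard time.
The standard-time date in Dorund Territory, 2 February 2023, lies within the daylight-saving period (25 September 2022 – 12 March 2023), so Dorund Territory is on daylight time, UTC+00:00.
02:15 UTC + 0h = 02:15 Dorund Territory.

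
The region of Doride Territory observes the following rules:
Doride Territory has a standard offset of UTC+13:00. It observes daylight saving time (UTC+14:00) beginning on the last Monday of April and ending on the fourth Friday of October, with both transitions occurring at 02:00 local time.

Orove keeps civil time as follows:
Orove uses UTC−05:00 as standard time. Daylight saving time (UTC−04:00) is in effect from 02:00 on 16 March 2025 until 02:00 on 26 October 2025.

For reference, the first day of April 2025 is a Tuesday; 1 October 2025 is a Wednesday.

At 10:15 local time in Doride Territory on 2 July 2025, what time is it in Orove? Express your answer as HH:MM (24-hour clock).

16:15

1 April 2025 is a Tuesday, so Mondays fall on 7, 14, 21, 28; the last is April 28.
1 October 2025 is a Wednesday, so the first Friday is October 3 and the fourth is October 24.
2 July 2025 lies within the daylight-saving period (28 April – 24 October), so Doride Territory is on daylight time, UTC+14:00.
10:15 Doride Territory − 14h = 20:15 UTC (rolling into the previous day, 1 July 2025).
At the standard offset (UTC−05:00), 20:15 UTC − 5h = 15:15 Orove standard time.
Daylight saving runs 16 March – 26 October; the standard-time date in Orove, 1 July 2025, is inside that window, so Orove is at UTC−04:00.
20:15 UTC − 4h = 16:15 Orove.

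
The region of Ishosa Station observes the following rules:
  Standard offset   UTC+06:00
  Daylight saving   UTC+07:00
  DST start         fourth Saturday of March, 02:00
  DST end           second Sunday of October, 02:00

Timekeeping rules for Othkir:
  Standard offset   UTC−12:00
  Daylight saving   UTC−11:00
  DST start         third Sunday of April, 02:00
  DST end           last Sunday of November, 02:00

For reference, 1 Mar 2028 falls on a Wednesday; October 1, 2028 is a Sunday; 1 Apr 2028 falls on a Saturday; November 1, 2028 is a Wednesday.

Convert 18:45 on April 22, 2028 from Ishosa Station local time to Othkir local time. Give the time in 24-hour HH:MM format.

00:45

1 March 2028 is a Wednesday, so the first Saturday is March 4 and the fourth is March 25.
1 October 2028 is a Sunday, so the first Sunday is October 1 and the second is October 8.
April 22, 2028 falls between 25 March and 8 October, so daylight saving is in effect and Ishosa Station is at UTC+07:00.
18:45 Ishosa Station − 7h = 11:45 UTC.
1 April 2028 is a Saturday, so the first Sunday is April 2 and the third is April 16.
1 November 2028 is a Wednesday, so Sundays fall on 5, 12, 19, 26; the last is November 26.
At the standard offset (UTC−12:00), 11:45 UTC − 12h = 23:45 Othkir standard time (rolling into the previous day, 21 April 2028).
The standard-time date in Othkir, April 21, 2028, lies within the daylight-saving period (16 April – 26 November), so Othkir is on daylight time, UTC−11:00.
11:45 UTC − 11h = 00:45 Othkir.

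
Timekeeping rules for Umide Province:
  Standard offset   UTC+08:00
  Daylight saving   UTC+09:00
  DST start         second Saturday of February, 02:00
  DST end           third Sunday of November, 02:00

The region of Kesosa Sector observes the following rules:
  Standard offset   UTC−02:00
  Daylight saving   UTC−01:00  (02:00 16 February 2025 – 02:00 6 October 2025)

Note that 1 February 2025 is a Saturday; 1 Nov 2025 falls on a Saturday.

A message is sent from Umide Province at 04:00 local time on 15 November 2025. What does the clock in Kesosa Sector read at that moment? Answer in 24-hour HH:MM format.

17:00

1 February 2025 is a Saturday, so the first Saturday is February 1 and the second is February 8.
1 November 2025 is a Saturday, so the first Sunday is November 2 and the third is November 16.
Daylight saving runs 8 February – 16 November; 15 November 2025 is inside that window, so Umide Province is at UTC+09:00.
04:00 Umide Province − 9h = 19:00 UTC (rolling into the previous day, 14 November 2025).
At the standard offset (UTC−02:00), 19:00 UTC − 2h = 17:00 Kesosa Sector standard time.
The standard-time date in Kesosa Sector, 14 November 2025, does not fall between 16 February and 6 October, so daylight saving is not in effect and Kesosa Sector is at UTC−02:00.
19:00 UTC − 2h = 17:00 Kesosa Sector.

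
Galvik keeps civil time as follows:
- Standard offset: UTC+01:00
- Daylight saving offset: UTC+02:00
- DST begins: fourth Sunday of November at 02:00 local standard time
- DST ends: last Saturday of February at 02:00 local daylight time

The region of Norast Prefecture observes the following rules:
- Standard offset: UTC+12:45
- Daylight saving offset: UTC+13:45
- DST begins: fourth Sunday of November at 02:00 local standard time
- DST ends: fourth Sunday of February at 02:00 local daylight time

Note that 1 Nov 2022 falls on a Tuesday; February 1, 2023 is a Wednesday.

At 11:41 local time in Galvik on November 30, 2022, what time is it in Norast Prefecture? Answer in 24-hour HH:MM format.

23:26

1 November 2022 is a Tuesday, so the first Sunday is November 6 and the fourth is November 27.
1 February 2023 is a Wednesday, so Saturdays fall on 4, 11, 18, 25; the last is February 25.
November 30, 2022 falls between 27 November 2022 and 25 February 2023, so daylight saving is in effect and Galvik is at UTC+02:00.
11:41 Galvik − 2h = 09:41 UTC.
1 November 2022 is a Tuesday, so the first Sunday is November 6 and the fourth is November 27.
1 February 2023 is a Wednesday, so the first Sunday is February 5 and the fourth is February 26.
At the standard offset (UTC+12:45), 09:41 UTC + 12h45m = 22:26 Norast Prefecture standard time.
Daylight saving runs 27 November 2022 – 26 February 2023; the standard-time date in Norast Prefecture, November 30, 2022, is inside that window, so Norast Prefecture is at UTC+13:45.
09:41 UTC + 13h45m = 23:26 Norast Prefecture.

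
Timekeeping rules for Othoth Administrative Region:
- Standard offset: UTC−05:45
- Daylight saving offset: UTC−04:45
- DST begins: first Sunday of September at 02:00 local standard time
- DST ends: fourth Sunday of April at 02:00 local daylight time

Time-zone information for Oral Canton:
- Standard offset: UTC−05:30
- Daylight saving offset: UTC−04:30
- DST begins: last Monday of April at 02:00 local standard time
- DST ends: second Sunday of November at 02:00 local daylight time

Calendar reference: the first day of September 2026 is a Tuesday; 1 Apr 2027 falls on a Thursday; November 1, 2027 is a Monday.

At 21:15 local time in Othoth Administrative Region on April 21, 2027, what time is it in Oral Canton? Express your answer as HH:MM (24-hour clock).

20:30

1 September 2026 is a Tuesday, so the first Sunday is September 6.
1 April 2027 is a Thursday, so the first Sunday is April 4 and the fourth is April 25.
April 21, 2027 lies within the daylight-saving period (6 September 2026 – 25 April 2027), so Othoth Administrative Region is on daylight time, UTC−04:45.
21:15 Othoth Administrative Region + 4h45m = 02:00 UTC (rolling into the next day, 22 April 2027).
1 April 2027 is a Thursday, so Mondays fall on 5, 12, 19, 26; the last is April 26.
1 November 2027 is a Monday, so the first Sunday is November 7 and the second is November 14.
At the standard offset (UTC−05:30), 02:00 UTC − 5h30m = 20:30 Oral Canton standard time (rolling into the previous day, 21 April 2027).
The standard-time date in Oral Canton, April 21, 2027, is outside the daylight-saving period (26 April – 14 November), so Oral Canton is on standard time, UTC−05:30.
02:00 UTC − 5h30m = 20:30 Oral Canton (rolling into the previous day, 21 April 2027).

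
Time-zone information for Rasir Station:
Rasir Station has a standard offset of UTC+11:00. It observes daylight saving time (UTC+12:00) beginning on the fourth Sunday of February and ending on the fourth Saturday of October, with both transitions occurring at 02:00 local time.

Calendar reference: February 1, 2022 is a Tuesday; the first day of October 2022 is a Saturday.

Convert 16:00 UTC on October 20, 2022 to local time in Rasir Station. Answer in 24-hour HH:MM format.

1 February 2022 is a Tuesday, so the first Sunday is February 6 and the fourth is February 27.
1 October 2022 is a Saturday, so the first Saturday is October 1 and the fourth is October 22.
At the standard offset (UTC+11:00), 16:00 UTC + 11h = 03:00 Rasir Station standard time (rolling into the next day, 21 October 2022).
The standard-time date in Rasir Station, October 21, 2022, falls between 27 February and 22 October, so daylight saving is in effect and Rasir Station is at UTC+12:00.
16:00 UTC + 12h = 04:00 local (rolling into the next day, 21 October 2022).

04:00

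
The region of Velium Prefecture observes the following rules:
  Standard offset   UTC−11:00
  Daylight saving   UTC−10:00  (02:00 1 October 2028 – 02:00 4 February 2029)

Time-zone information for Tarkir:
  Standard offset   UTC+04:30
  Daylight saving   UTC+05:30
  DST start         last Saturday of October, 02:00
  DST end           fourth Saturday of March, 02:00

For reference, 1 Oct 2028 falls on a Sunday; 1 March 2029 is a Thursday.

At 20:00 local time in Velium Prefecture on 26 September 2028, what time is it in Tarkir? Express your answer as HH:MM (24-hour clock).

11:30

26 September 2028 does not fall between 1 October 2028 and 4 February 2029, so daylight saving is not in effect and Velium Prefecture is at UTC−11:00.
20:00 Velium Prefecture + 11h = 07:00 UTC (rolling into the next day, 27 September 2028).
1 October 2028 is a Sunday, so Saturdays fall on 7, 14, 21, 28; the last is October 28.
1 March 2029 is a Thursday, so the first Saturday is March 3 and the fourth is March 24.
At the standard offset (UTC+04:30), 07:00 UTC + 4h30m = 11:30 Tarkir standard time.
Daylight saving runs 28 October 2028 – 24 March 2029; the standard-time date in Tarkir, 27 September 2028, is outside that window, so Tarkir is on standard time at UTC+04:30.
07:00 UTC + 4h30m = 11:30 Tarkir.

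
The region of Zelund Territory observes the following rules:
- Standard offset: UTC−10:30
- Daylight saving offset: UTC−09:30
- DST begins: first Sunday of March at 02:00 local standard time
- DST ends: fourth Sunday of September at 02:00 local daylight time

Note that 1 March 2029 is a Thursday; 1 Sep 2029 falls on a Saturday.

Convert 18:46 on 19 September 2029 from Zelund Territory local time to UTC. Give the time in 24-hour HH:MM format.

1 March 2029 is a Thursday, so the first Sunday is March 4.
1 September 2029 is a Saturday, so the first Sunday is September 2 and the fourth is September 23.
19 September 2029 falls between 4 March and 23 September, so daylight saving is in effect and Zelund Territory is at UTC−09:30.
18:46 local + 9h30m = 04:16 UTC (rolling into the next day, 20 September 2029).

04:16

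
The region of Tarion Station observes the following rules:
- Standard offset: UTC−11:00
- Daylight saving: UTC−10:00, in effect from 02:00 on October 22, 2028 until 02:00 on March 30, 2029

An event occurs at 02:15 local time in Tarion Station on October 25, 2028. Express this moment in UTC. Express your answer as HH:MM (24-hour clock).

12:15

October 25, 2028 lies within the daylight-saving period (22 October 2028 – 30 March 2029), so Tarion Station is on daylight time, UTC−10:00.
02:15 local + 10h = 12:15 UTC.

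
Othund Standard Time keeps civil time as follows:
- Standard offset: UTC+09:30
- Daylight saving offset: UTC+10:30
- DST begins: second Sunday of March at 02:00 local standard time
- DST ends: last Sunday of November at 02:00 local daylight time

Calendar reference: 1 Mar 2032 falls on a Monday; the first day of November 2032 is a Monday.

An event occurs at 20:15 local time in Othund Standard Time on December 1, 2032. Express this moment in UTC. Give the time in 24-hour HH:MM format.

10:45

1 March 2032 is a Monday, so the first Sunday is March 7 and the second is March 14.
1 November 2032 is a Monday, so Sundays fall on 7, 14, 21, 28; the last is November 28.
Daylight saving runs 14 March – 28 November; December 1, 2032 is outside that window, so Othund Standard Time is on standard time at UTC+09:30.
20:15 local − 9h30m = 10:45 UTC.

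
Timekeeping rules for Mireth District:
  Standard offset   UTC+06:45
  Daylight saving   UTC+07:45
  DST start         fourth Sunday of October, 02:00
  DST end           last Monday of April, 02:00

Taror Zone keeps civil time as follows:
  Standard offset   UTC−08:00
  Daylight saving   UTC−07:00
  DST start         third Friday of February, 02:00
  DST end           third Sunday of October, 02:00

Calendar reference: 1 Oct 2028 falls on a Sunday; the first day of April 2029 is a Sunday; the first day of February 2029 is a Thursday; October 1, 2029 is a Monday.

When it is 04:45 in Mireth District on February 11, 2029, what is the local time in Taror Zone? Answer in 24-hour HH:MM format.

1 October 2028 is a Sunday, so the first Sunday is October 1 and the fourth is October 22.
1 April 2029 is a Sunday, so Mondays fall on 2, 9, 16, 23, 30; the last is April 30.
February 11, 2029 falls between 22 October 2028 and 30 April 2029, so daylight saving is in effect and Mireth District is at UTC+07:45.
04:45 Mireth District − 7h45m = 21:00 UTC (rolling into the previous day, 10 February 2029).
1 February 2029 is a Thursday, so the first Friday is February 2 and the third is February 16.
1 October 2029 is a Monday, so the first Sunday is October 7 and the third is October 21.
At the standard offset (UTC−08:00), 21:00 UTC − 8h = 13:00 Taror Zone standard time.
The standard-time date in Taror Zone, February 10, 2029, is outside the daylight-saving period (16 February – 21 October), so Taror Zone is on standard time, UTC−08:00.
21:00 UTC − 8h = 13:00 Taror Zone.

13:00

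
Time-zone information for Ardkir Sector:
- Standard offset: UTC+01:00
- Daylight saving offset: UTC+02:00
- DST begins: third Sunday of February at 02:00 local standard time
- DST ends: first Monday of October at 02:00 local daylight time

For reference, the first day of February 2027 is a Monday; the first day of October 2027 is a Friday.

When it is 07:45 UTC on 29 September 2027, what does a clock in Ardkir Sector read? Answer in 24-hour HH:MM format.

1 February 2027 is a Monday, so the first Sunday is February 7 and the third is February 21.
1 October 2027 is a Friday, so the first Monday is October 4.
At the standard offset (UTC+01:00), 07:45 UTC + 1h = 08:45 Ardkir Sector standard time.
Daylight saving runs 21 February – 4 October; the standard-time date in Ardkir Sector, 29 September 2027, is inside that window, so Ardkir Sector is at UTC+02:00.
07:45 UTC + 2h = 09:45 local.

09:45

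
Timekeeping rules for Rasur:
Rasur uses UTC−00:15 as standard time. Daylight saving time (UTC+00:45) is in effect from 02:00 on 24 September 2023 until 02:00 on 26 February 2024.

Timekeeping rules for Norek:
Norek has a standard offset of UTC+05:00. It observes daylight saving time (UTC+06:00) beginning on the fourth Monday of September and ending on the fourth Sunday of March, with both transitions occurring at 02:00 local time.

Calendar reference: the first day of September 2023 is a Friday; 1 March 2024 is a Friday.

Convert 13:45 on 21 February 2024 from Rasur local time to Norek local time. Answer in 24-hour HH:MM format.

21 February 2024 lies within the daylight-saving period (24 September 2023 – 26 February 2024), so Rasur is on daylight time, UTC+00:45.
13:45 Rasur − 0h45m = 13:00 UTC.
1 September 2023 is a Friday, so the first Monday is September 4 and the fourth is September 25.
1 March 2024 is a Friday, so the first Sunday is March 3 and the fourth is March 24.
At the standard offset (UTC+05:00), 13:00 UTC + 5h = 18:00 Norek standard time.
The standard-time date in Norek, 21 February 2024, lies within the daylight-saving period (25 September 2023 – 24 March 2024), so Norek is on daylight time, UTC+06:00.
13:00 UTC + 6h = 19:00 Norek.

19:00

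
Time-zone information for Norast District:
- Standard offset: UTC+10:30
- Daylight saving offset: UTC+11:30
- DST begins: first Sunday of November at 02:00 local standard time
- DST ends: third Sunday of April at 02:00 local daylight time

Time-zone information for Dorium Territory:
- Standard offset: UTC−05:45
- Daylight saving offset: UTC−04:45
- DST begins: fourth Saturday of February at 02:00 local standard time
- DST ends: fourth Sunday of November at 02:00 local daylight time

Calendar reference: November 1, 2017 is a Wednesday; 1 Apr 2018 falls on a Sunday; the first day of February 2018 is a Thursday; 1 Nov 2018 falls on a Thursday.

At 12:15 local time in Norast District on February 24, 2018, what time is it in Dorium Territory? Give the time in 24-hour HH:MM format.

1 November 2017 is a Wednesday, so the first Sunday is November 5.
1 April 2018 is a Sunday, so the first Sunday is April 1 and the third is April 15.
February 24, 2018 falls between 5 November 2017 and 15 April 2018, so daylight saving is in effect and Norast District is at UTC+11:30.
12:15 Norast District − 11h30m = 00:45 UTC.
1 February 2018 is a Thursday, so the first Saturday is February 3 and the fourth is February 24.
1 November 2018 is a Thursday, so the first Sunday is November 4 and the fourth is November 25.
At the standard offset (UTC−05:45), 00:45 UTC − 5h45m = 19:00 Dorium Territory standard time (rolling into the previous day, 23 February 2018).
The standard-time date in Dorium Territory, February 23, 2018, does not fall between 24 February and 25 November, so daylight saving is not in effect and Dorium Territory is at UTC−05:45.
00:45 UTC − 5h45m = 19:00 Dorium Territory (rolling into the previous day, 23 February 2018).

19:00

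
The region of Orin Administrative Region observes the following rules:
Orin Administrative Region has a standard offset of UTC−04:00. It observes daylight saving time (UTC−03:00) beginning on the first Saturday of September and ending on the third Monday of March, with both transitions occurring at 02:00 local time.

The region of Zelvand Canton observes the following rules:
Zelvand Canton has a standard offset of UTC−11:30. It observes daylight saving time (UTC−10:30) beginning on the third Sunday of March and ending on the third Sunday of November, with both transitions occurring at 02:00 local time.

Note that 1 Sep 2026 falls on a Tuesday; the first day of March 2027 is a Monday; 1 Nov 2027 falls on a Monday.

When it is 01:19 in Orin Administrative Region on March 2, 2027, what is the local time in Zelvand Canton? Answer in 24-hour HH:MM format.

16:49

1 September 2026 is a Tuesday, so the first Saturday is September 5.
1 March 2027 is a Monday, so the first Monday is March 1 and the third is March 15.
Daylight saving runs 5 September 2026 – 15 March 2027; March 2, 2027 is inside that window, so Orin Administrative Region is at UTC−03:00.
01:19 Orin Administrative Region + 3h = 04:19 UTC.
1 March 2027 is a Monday, so the first Sunday is March 7 and the third is March 21.
1 November 2027 is a Monday, so the first Sunday is November 7 and the third is November 21.
At the standard offset (UTC−11:30), 04:19 UTC − 11h30m = 16:49 Zelvand Canton standard time (rolling into the previous day, 1 March 2027).
The standard-time date in Zelvand Canton, March 1, 2027, does not fall between 21 March and 21 November, so daylight saving is not in effect and Zelvand Canton is at UTC−11:30.
04:19 UTC − 11h30m = 16:49 Zelvand Canton (rolling into the previous day, 1 March 2027).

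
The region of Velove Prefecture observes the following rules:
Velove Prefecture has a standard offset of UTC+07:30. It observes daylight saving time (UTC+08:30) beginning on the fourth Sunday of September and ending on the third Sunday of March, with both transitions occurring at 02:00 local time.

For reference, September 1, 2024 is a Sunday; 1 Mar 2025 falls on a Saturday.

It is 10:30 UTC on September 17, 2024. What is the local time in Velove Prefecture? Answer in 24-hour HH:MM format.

18:00

1 September 2024 is a Sunday, so the first Sunday is September 1 and the fourth is September 22.
1 March 2025 is a Saturday, so the first Sunday is March 2 and the third is March 16.
At the standard offset (UTC+07:30), 10:30 UTC + 7h30m = 18:00 Velove Prefecture standard time.
The standard-time date in Velove Prefecture, September 17, 2024, is outside the daylight-saving period (22 September 2024 – 16 March 2025), so Velove Prefecture is on standard time, UTC+07:30.
10:30 UTC + 7h30m = 18:00 local.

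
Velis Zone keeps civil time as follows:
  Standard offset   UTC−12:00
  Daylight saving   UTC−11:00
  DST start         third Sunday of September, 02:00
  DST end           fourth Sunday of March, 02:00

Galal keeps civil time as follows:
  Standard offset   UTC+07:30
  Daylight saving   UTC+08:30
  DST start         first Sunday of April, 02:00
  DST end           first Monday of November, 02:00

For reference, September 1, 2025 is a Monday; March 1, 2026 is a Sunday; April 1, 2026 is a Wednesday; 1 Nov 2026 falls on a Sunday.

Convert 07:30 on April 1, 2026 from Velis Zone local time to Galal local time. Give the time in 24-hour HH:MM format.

03:00

1 September 2025 is a Monday, so the first Sunday is September 7 and the third is September 21.
1 March 2026 is a Sunday, so the first Sunday is March 1 and the fourth is March 22.
April 1, 2026 does not fall between 21 September 2025 and 22 March 2026, so daylight saving is not in effect and Velis Zone is at UTC−12:00.
07:30 Velis Zone + 12h = 19:30 UTC.
1 April 2026 is a Wednesday, so the first Sunday is April 5.
1 November 2026 is a Sunday, so the first Monday is November 2.
At the standard offset (UTC+07:30), 19:30 UTC + 7h30m = 03:00 Galal standard time (rolling into the next day, 2 April 2026).
The standard-time date in Galal, April 2, 2026, does not fall between 5 April and 2 November, so daylight saving is not in effect and Galal is at UTC+07:30.
19:30 UTC + 7h30m = 03:00 Galal (rolling into the next day, 2 April 2026).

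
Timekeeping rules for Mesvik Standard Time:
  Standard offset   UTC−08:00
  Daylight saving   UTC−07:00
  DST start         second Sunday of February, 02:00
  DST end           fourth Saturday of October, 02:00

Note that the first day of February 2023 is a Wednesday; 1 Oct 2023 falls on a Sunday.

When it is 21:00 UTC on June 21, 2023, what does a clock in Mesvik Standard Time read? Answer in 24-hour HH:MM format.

14:00

1 February 2023 is a Wednesday, so the first Sunday is February 5 and the second is February 12.
1 October 2023 is a Sunday, so the first Saturday is October 7 and the fourth is October 28.
At the standard offset (UTC−08:00), 21:00 UTC − 8h = 13:00 Mesvik Standard Time standard time.
The standard-time date in Mesvik Standard Time, June 21, 2023, lies within the daylight-saving period (12 February – 28 October), so Mesvik Standard Time is on daylight time, UTC−07:00.
21:00 UTC − 7h = 14:00 local.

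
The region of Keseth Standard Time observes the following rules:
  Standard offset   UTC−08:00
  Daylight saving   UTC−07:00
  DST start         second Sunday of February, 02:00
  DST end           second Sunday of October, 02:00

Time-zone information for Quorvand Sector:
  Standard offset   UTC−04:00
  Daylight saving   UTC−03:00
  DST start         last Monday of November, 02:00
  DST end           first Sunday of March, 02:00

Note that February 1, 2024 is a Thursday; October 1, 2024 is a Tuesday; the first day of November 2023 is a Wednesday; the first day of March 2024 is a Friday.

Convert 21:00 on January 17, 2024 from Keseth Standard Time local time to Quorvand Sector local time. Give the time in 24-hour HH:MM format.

1 February 2024 is a Thursday, so the first Sunday is February 4 and the second is February 11.
1 October 2024 is a Tuesday, so the first Sunday is October 6 and the second is October 13.
January 17, 2024 is outside the daylight-saving period (11 February – 13 October), so Keseth Standard Time is on standard time, UTC−08:00.
21:00 Keseth Standard Time + 8h = 05:00 UTC (rolling into the next day, 18 January 2024).
1 November 2023 is a Wednesday, so Mondays fall on 6, 13, 20, 27; the last is November 27.
1 March 2024 is a Friday, so the first Sunday is March 3.
At the standard offset (UTC−04:00), 05:00 UTC − 4h = 01:00 Quorvand Sector standard time.
The standard-time date in Quorvand Sector, January 18, 2024, lies within the daylight-saving period (27 November 2023 – 3 March 2024), so Quorvand Sector is on daylight time, UTC−03:00.
05:00 UTC − 3h = 02:00 Quorvand Sector.

02:00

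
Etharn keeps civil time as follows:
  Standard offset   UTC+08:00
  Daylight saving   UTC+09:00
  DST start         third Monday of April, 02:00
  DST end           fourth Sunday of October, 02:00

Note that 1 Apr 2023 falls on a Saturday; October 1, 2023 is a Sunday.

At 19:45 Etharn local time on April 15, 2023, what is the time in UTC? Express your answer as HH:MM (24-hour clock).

1 April 2023 is a Saturday, so the first Monday is April 3 and the third is April 17.
1 October 2023 is a Sunday, so the first Sunday is October 1 and the fourth is October 22.
April 15, 2023 is outside the daylight-saving period (17 April – 22 October), so Etharn is on standard time, UTC+08:00.
19:45 local − 8h = 11:45 UTC.

11:45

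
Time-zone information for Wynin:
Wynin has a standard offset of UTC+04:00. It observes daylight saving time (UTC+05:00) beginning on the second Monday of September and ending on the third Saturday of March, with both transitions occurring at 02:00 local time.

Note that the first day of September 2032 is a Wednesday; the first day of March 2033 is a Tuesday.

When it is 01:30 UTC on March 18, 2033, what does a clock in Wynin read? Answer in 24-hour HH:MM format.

06:30

1 September 2032 is a Wednesday, so the first Monday is September 6 and the second is September 13.
1 March 2033 is a Tuesday, so the first Saturday is March 5 and the third is March 19.
At the standard offset (UTC+04:00), 01:30 UTC + 4h = 05:30 Wynin standard time.
The standard-time date in Wynin, March 18, 2033, falls between 13 September 2032 and 19 March 2033, so daylight saving is in effect and Wynin is at UTC+05:00.
01:30 UTC + 5h = 06:30 local.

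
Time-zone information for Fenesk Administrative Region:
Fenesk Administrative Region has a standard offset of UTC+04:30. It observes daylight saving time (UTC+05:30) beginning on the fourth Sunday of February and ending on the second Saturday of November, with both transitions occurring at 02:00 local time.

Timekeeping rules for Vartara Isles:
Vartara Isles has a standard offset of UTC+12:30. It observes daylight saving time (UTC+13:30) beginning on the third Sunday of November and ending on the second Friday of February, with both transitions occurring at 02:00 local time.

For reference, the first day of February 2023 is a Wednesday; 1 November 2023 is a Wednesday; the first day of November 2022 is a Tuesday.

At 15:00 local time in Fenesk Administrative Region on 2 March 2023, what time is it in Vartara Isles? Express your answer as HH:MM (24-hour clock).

22:00

1 February 2023 is a Wednesday, so the first Sunday is February 5 and the fourth is February 26.
1 November 2023 is a Wednesday, so the first Saturday is November 4 and the second is November 11.
2 March 2023 lies within the daylight-saving period (26 February – 11 November), so Fenesk Administrative Region is on daylight time, UTC+05:30.
15:00 Fenesk Administrative Region − 5h30m = 09:30 UTC.
1 November 2022 is a Tuesday, so the first Sunday is November 6 and the third is November 20.
1 February 2023 is a Wednesday, so the first Friday is February 3 and the second is February 10.
At the standard offset (UTC+12:30), 09:30 UTC + 12h30m = 22:00 Vartara Isles standard time.
The standard-time date in Vartara Isles, 2 March 2023, does not fall between 20 November 2022 and 10 February 2023, so daylight saving is not in effect and Vartara Isles is at UTC+12:30.
09:30 UTC + 12h30m = 22:00 Vartara Isles.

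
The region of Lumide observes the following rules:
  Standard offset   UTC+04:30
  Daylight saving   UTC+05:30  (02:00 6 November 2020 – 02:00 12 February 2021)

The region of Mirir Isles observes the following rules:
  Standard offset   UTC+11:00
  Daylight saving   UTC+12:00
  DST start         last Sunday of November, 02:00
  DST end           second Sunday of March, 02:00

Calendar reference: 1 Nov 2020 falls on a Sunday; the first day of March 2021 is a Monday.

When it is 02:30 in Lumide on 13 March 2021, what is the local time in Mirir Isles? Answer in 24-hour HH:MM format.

10:00

13 March 2021 is outside the daylight-saving period (6 November 2020 – 12 February 2021), so Lumide is on standard time, UTC+04:30.
02:30 Lumide − 4h30m = 22:00 UTC (rolling into the previous day, 12 March 2021).
1 November 2020 is a Sunday, so Sundays fall on 1, 8, 15, 22, 29; the last is November 29.
1 March 2021 is a Monday, so the first Sunday is March 7 and the second is March 14.
At the standard offset (UTC+11:00), 22:00 UTC + 11h = 09:00 Mirir Isles standard time (rolling into the next day, 13 March 2021).
The standard-time date in Mirir Isles, 13 March 2021, lies within the daylight-saving period (29 November 2020 – 14 March 2021), so Mirir Isles is on daylight time, UTC+12:00.
22:00 UTC + 12h = 10:00 Mirir Isles (rolling into the next day, 13 March 2021).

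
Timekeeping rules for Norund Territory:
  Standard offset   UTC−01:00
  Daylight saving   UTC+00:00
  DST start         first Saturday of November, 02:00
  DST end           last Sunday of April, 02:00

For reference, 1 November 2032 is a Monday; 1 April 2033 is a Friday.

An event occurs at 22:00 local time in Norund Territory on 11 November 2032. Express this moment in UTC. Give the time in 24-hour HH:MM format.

1 November 2032 is a Monday, so the first Saturday is November 6.
1 April 2033 is a Friday, so Sundays fall on 3, 10, 17, 24; the last is April 24.
Daylight saving runs 6 November 2032 – 24 April 2033; 11 November 2032 is inside that window, so Norund Territory is at UTC+00:00.
22:00 local − 0h = 22:00 UTC.

22:00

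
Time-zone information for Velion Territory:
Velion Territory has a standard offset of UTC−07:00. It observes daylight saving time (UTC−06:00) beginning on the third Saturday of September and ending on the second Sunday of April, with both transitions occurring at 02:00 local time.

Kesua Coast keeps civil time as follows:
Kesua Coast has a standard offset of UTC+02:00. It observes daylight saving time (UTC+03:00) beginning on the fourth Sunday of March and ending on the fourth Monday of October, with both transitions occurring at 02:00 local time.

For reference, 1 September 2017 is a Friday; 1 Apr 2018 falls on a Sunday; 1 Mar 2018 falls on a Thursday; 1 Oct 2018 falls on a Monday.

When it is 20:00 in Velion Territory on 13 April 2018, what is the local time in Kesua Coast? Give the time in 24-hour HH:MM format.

1 September 2017 is a Friday, so the first Saturday is September 2 and the third is September 16.
1 April 2018 is a Sunday, so the first Sunday is April 1 and the second is April 8.
Daylight saving runs 16 September 2017 – 8 April 2018; 13 April 2018 is outside that window, so Velion Territory is on standard time at UTC−07:00.
20:00 Velion Territory + 7h = 03:00 UTC (rolling into the next day, 14 April 2018).
1 March 2018 is a Thursday, so the first Sunday is March 4 and the fourth is March 25.
1 October 2018 is a Monday, so the first Monday is October 1 and the fourth is October 22.
At the standard offset (UTC+02:00), 03:00 UTC + 2h = 05:00 Kesua Coast standard time.
The standard-time date in Kesua Coast, 14 April 2018, falls between 25 March and 22 October, so daylight saving is in effect and Kesua Coast is at UTC+03:00.
03:00 UTC + 3h = 06:00 Kesua Coast.

06:00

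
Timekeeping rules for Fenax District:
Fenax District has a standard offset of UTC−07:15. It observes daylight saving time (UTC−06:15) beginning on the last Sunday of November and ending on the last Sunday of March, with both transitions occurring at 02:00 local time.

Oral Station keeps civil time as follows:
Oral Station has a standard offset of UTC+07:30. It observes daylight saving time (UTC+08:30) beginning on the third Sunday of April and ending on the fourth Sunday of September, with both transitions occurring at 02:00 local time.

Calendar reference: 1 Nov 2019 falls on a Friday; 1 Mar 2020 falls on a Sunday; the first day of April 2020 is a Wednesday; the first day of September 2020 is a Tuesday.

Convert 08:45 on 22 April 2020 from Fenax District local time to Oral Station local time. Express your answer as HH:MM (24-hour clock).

1 November 2019 is a Friday, so Sundays fall on 3, 10, 17, 24; the last is November 24.
1 March 2020 is a Sunday, so Sundays fall on 1, 8, 15, 22, 29; the last is March 29.
22 April 2020 does not fall between 24 November 2019 and 29 March 2020, so daylight saving is not in effect and Fenax District is at UTC−07:15.
08:45 Fenax District + 7h15m = 16:00 UTC.
1 April 2020 is a Wednesday, so the first Sunday is April 5 and the third is April 19.
1 September 2020 is a Tuesday, so the first Sunday is September 6 and the fourth is September 27.
At the standard offset (UTC+07:30), 16:00 UTC + 7h30m = 23:30 Oral Station standard time.
The standard-time date in Oral Station, 22 April 2020, lies within the daylight-saving period (19 April – 27 September), so Oral Station is on daylight time, UTC+08:30.
16:00 UTC + 8h30m = 00:30 Oral Station (rolling into the next day, 23 April 2020).

00:30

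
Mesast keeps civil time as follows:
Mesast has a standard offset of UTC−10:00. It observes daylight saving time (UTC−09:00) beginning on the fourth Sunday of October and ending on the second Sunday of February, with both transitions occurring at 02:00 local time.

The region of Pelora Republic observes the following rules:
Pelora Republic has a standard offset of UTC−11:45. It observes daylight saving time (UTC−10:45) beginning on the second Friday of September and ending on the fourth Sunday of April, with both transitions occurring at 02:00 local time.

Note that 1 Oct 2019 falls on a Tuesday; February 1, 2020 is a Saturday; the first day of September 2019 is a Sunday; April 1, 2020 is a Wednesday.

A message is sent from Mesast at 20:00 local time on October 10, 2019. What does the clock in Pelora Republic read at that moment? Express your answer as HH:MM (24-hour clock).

1 October 2019 is a Tuesday, so the first Sunday is October 6 and the fourth is October 27.
1 February 2020 is a Saturday, so the first Sunday is February 2 and the second is February 9.
October 10, 2019 is outside the daylight-saving period (27 October 2019 – 9 February 2020), so Mesast is on standard time, UTC−10:00.
20:00 Mesast + 10h = 06:00 UTC (rolling into the next day, 11 October 2019).
1 September 2019 is a Sunday, so the first Friday is September 6 and the second is September 13.
1 April 2020 is a Wednesday, so the first Sunday is April 5 and the fourth is April 26.
At the standard offset (UTC−11:45), 06:00 UTC − 11h45m = 18:15 Pelora Republic standard time (rolling into the previous day, 10 October 2019).
Daylight saving runs 13 September 2019 – 26 April 2020; the standard-time date in Pelora Republic, October 10, 2019, is inside that window, so Pelora Republic is at UTC−10:45.
06:00 UTC − 10h45m = 19:15 Pelora Republic (rolling into the previous day, 10 October 2019).

19:15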